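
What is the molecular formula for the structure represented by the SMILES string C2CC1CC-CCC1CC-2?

C10H18

Heavy atoms from the SMILES: 10 C.
Implicit hydrogens by atom environment:
  8 × C: 2 H each → 16
  2 × C: 1 H each → 2
  Total hydrogens = 18.
Molecular formula: C10H18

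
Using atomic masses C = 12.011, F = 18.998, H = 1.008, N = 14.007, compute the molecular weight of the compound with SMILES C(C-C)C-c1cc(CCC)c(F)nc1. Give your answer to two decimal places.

Molecular formula: C12H18FN.
M = 12×12.011 + 1×18.998 + 18×1.008 + 1×14.007 = 195.28 g/mol.

195.28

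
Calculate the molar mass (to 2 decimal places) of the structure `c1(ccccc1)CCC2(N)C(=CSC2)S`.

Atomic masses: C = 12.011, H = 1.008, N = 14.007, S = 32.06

237.38

Molecular formula: C12H15NS2.
M = 12×12.011 + 15×1.008 + 1×14.007 + 2×32.06 = 237.38 g/mol.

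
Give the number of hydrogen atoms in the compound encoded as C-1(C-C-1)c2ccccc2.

10

Hydrogens are implicit in SMILES; fill each atom to its normal valence:
  5 × C (aromatic): 1 H each → 5
  2 × C: 2 H each → 4
  1 × C: 1 H
  1 × C (aromatic): no H
  Total hydrogens = 10.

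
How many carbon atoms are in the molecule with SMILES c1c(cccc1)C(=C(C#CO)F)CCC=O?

The symbol for carbon appears 13 times in the SMILES. Lowercase c denotes aromatic carbon and counts toward C.

13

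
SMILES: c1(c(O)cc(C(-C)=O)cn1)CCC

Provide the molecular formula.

C10H13NO2

Heavy atoms from the SMILES: 10 C, 1 N, 2 O.
Implicit hydrogens by atom environment:
  3 × C (aromatic): no H
  2 × C: 3 H each → 6
  2 × C: 2 H each → 4
  2 × C (aromatic): 1 H each → 2
  1 × C: no H
  1 × N (aromatic): no H
  1 × O: 1 H
  1 × O: no H
  Total hydrogens = 13.
Molecular formula: C10H13NO2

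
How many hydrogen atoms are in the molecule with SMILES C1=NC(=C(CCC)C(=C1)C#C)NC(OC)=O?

14

Hydrogens are implicit in SMILES; fill each atom to its normal valence:
  3 × C (aromatic): no H
  2 × C: 3 H each → 6
  2 × C: 2 H each → 4
  2 × C (aromatic): 1 H each → 2
  2 × C: no H
  2 × O: no H
  1 × C: 1 H
  1 × N: 1 H
  1 × N (aromatic): no H
  Total hydrogens = 14.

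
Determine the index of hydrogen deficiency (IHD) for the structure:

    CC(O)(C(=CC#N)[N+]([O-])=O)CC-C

4

Molecular formula from the SMILES: C8H12N2O3.
DoU = (2C + 2 + N − H − X)/2 = (2·8 + 2 + 2 − 12 − 0)/2 = 8/2 = 4.
(Structurally: 0 ring(s) + 4 π bond(s) = 4.)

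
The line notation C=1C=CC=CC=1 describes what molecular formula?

Heavy atoms from the SMILES: 6 C.
Implicit hydrogens by atom environment:
  6 × C (aromatic): 1 H each → 6
  Total hydrogens = 6.
Molecular formula: C6H6

C6H6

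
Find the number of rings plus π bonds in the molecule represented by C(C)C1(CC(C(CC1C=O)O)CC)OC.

Molecular formula from the SMILES: C12H22O3.
DoU = (2C + 2 + N − H − X)/2 = (2·12 + 2 + 0 − 22 − 0)/2 = 4/2 = 2.
(Structurally: 1 ring(s) + 1 π bond(s) = 2.)

2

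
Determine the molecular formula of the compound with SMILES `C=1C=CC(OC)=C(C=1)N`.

Heavy atoms from the SMILES: 7 C, 1 N, 1 O.
Implicit hydrogens by atom environment:
  4 × C (aromatic): 1 H each → 4
  2 × C (aromatic): no H
  1 × C: 3 H
  1 × N: 2 H
  1 × O: no H
  Total hydrogens = 9.
Molecular formula: C7H9NO

C7H9NO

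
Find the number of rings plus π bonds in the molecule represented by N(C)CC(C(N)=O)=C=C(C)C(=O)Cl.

4

Molecular formula from the SMILES: C8H11ClN2O2.
DoU = (2C + 2 + N − H − X)/2 = (2·8 + 2 + 2 − 11 − 1)/2 = 8/2 = 4.
(Structurally: 0 ring(s) + 4 π bond(s) = 4.)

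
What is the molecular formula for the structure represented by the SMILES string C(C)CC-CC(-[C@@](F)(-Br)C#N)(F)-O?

Heavy atoms from the SMILES: 1 Br, 8 C, 2 F, 1 N, 1 O.
Implicit hydrogens by atom environment:
  4 × C: 2 H each → 8
  3 × C: no H
  2 × F: no H
  1 × Br: no H
  1 × C: 3 H
  1 × N: no H
  1 × O: 1 H
  Total hydrogens = 12.
Molecular formula: C8H12BrF2NO

C8H12BrF2NO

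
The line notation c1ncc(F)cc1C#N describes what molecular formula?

C6H3FN2

Heavy atoms from the SMILES: 6 C, 1 F, 2 N.
Implicit hydrogens by atom environment:
  3 × C (aromatic): 1 H each → 3
  2 × C (aromatic): no H
  1 × C: no H
  1 × F: no H
  1 × N (aromatic): no H
  1 × N: no H
  Total hydrogens = 3.
Molecular formula: C6H3FN2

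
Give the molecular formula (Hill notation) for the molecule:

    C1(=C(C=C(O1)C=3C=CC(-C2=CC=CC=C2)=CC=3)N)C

C17H15NO

Heavy atoms from the SMILES: 17 C, 1 N, 1 O.
Implicit hydrogens by atom environment:
  10 × C (aromatic): 1 H each → 10
  6 × C (aromatic): no H
  1 × C: 3 H
  1 × N: 2 H
  1 × O (aromatic): no H
  Total hydrogens = 15.
Molecular formula: C17H15NO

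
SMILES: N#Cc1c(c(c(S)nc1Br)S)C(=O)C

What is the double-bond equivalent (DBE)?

Molecular formula from the SMILES: C8H5BrN2OS2.
DoU = (2C + 2 + N − H − X)/2 = (2·8 + 2 + 2 − 5 − 1)/2 = 14/2 = 7.
(Structurally: 1 ring(s) + 6 π bond(s) = 7.)

7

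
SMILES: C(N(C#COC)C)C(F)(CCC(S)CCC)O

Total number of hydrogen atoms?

Hydrogens are implicit in SMILES; fill each atom to its normal valence:
  5 × C: 2 H each → 10
  3 × C: 3 H each → 9
  3 × C: no H
  1 × C: 1 H
  1 × F: no H
  1 × N: no H
  1 × O: 1 H
  1 × O: no H
  1 × S: 1 H
  Total hydrogens = 22.

22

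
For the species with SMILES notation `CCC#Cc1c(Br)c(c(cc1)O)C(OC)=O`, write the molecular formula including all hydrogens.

C12H11BrO3

Heavy atoms from the SMILES: 1 Br, 12 C, 3 O.
Implicit hydrogens by atom environment:
  4 × C (aromatic): no H
  3 × C: no H
  2 × C: 3 H each → 6
  2 × C (aromatic): 1 H each → 2
  2 × O: no H
  1 × Br: no H
  1 × C: 2 H
  1 × O: 1 H
  Total hydrogens = 11.
Molecular formula: C12H11BrO3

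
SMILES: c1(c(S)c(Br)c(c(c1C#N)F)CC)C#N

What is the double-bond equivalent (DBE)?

Molecular formula from the SMILES: C10H6BrFN2S.
DoU = (2C + 2 + N − H − X)/2 = (2·10 + 2 + 2 − 6 − 2)/2 = 16/2 = 8.
(Structurally: 1 ring(s) + 7 π bond(s) = 8.)

8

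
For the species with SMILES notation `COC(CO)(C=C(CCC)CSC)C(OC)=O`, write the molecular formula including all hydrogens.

C12H22O4S

Heavy atoms from the SMILES: 12 C, 4 O, 1 S.
Implicit hydrogens by atom environment:
  4 × C: 3 H each → 12
  4 × C: 2 H each → 8
  3 × C: no H
  3 × O: no H
  1 × C: 1 H
  1 × O: 1 H
  1 × S: no H
  Total hydrogens = 22.
Molecular formula: C12H22O4S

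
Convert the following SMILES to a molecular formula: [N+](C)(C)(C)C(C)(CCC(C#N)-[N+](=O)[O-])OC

Heavy atoms from the SMILES: 10 C, 3 N, 3 O.
Implicit hydrogens by atom environment:
  5 × C: 3 H each → 15
  2 × C: 2 H each → 4
  2 × C: no H
  2 × N (charge +1): no H
  2 × O: no H
  1 × C: 1 H
  1 × N: no H
  1 × O (charge -1): no H
  Total hydrogens = 20.
Net charge +1.
Molecular formula: C10H20N3O3+

C10H20N3O3+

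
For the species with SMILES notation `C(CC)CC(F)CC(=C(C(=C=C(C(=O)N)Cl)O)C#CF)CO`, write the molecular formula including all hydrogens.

Heavy atoms from the SMILES: 15 C, 1 Cl, 2 F, 1 N, 3 O.
Implicit hydrogens by atom environment:
  8 × C: no H
  5 × C: 2 H each → 10
  2 × F: no H
  2 × O: 1 H each → 2
  1 × C: 3 H
  1 × C: 1 H
  1 × Cl: no H
  1 × N: 2 H
  1 × O: no H
  Total hydrogens = 18.
Molecular formula: C15H18ClF2NO3

C15H18ClF2NO3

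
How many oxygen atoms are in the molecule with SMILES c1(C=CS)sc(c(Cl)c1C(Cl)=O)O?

The symbol for oxygen appears 2 times in the SMILES.

2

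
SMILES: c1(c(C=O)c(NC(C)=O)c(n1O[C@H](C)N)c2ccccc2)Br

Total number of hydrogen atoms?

16

Hydrogens are implicit in SMILES; fill each atom to its normal valence:
  5 × C (aromatic): 1 H each → 5
  5 × C (aromatic): no H
  3 × O: no H
  2 × C: 3 H each → 6
  2 × C: 1 H each → 2
  1 × Br: no H
  1 × C: no H
  1 × N: 2 H
  1 × N: 1 H
  1 × N (aromatic): no H
  Total hydrogens = 16.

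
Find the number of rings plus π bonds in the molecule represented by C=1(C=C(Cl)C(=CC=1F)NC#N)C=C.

7

Molecular formula from the SMILES: C9H6ClFN2.
DoU = (2C + 2 + N − H − X)/2 = (2·9 + 2 + 2 − 6 − 2)/2 = 14/2 = 7.
(Structurally: 1 ring(s) + 6 π bond(s) = 7.)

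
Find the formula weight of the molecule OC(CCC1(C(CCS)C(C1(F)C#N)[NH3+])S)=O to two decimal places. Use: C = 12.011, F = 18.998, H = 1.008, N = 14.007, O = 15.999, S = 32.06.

Molecular formula: C10H16FN2O2S2+.
M = 10×12.011 + 1×18.998 + 16×1.008 + 2×14.007 + 2×15.999 + 2×32.06 = 279.37 g/mol.

279.37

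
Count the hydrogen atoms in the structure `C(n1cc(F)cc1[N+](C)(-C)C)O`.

Hydrogens are implicit in SMILES; fill each atom to its normal valence:
  3 × C: 3 H each → 9
  2 × C (aromatic): 1 H each → 2
  2 × C (aromatic): no H
  1 × C: 2 H
  1 × F: no H
  1 × N (aromatic): no H
  1 × N (charge +1): no H
  1 × O: 1 H
  Total hydrogens = 14.

14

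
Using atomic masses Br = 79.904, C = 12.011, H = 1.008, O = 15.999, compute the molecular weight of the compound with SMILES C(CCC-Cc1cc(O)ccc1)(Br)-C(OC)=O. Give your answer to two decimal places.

Molecular formula: C13H17BrO3.
M = 1×79.904 + 13×12.011 + 17×1.008 + 3×15.999 = 301.18 g/mol.

301.18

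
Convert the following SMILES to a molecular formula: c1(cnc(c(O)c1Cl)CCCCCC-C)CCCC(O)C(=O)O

C17H26ClNO4

Heavy atoms from the SMILES: 17 C, 1 Cl, 1 N, 4 O.
Implicit hydrogens by atom environment:
  9 × C: 2 H each → 18
  4 × C (aromatic): no H
  3 × O: 1 H each → 3
  1 × C: 3 H
  1 × C (aromatic): 1 H
  1 × C: 1 H
  1 × C: no H
  1 × Cl: no H
  1 × N (aromatic): no H
  1 × O: no H
  Total hydrogens = 26.
Molecular formula: C17H26ClNO4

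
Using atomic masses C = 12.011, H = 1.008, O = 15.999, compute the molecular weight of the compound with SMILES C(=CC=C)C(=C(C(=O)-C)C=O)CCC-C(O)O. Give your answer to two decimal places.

238.28

Molecular formula: C13H18O4.
M = 13×12.011 + 18×1.008 + 4×15.999 = 238.28 g/mol.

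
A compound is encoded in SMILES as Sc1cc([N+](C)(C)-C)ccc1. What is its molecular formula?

Heavy atoms from the SMILES: 9 C, 1 N, 1 S.
Implicit hydrogens by atom environment:
  4 × C (aromatic): 1 H each → 4
  3 × C: 3 H each → 9
  2 × C (aromatic): no H
  1 × N (charge +1): no H
  1 × S: 1 H
  Total hydrogens = 14.
Net charge +1.
Molecular formula: C9H14NS+

C9H14NS+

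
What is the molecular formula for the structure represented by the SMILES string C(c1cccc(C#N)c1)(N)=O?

C8H6N2O

Heavy atoms from the SMILES: 8 C, 2 N, 1 O.
Implicit hydrogens by atom environment:
  4 × C (aromatic): 1 H each → 4
  2 × C (aromatic): no H
  2 × C: no H
  1 × N: 2 H
  1 × N: no H
  1 × O: no H
  Total hydrogens = 6.
Molecular formula: C8H6N2O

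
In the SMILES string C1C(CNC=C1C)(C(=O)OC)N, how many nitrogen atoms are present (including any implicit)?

The symbol for nitrogen appears 2 times in the SMILES.

2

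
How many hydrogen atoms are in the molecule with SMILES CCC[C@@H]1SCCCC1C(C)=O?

18

Hydrogens are implicit in SMILES; fill each atom to its normal valence:
  5 × C: 2 H each → 10
  2 × C: 3 H each → 6
  2 × C: 1 H each → 2
  1 × C: no H
  1 × O: no H
  1 × S: no H
  Total hydrogens = 18.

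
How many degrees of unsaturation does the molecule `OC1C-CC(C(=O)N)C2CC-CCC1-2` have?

Molecular formula from the SMILES: C11H19NO2.
DoU = (2C + 2 + N − H − X)/2 = (2·11 + 2 + 1 − 19 − 0)/2 = 6/2 = 3.
(Structurally: 2 ring(s) + 1 π bond(s) = 3.)

3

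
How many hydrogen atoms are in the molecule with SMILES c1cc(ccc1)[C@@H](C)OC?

12

Hydrogens are implicit in SMILES; fill each atom to its normal valence:
  5 × C (aromatic): 1 H each → 5
  2 × C: 3 H each → 6
  1 × C: 1 H
  1 × C (aromatic): no H
  1 × O: no H
  Total hydrogens = 12.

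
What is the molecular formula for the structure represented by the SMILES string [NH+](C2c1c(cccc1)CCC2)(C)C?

C12H18N+

Heavy atoms from the SMILES: 12 C, 1 N.
Implicit hydrogens by atom environment:
  4 × C (aromatic): 1 H each → 4
  3 × C: 2 H each → 6
  2 × C: 3 H each → 6
  2 × C (aromatic): no H
  1 × C: 1 H
  1 × N (charge +1): 1 H
  Total hydrogens = 18.
Net charge +1.
Molecular formula: C12H18N+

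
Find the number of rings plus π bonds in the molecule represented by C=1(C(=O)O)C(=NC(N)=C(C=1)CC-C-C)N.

5

Molecular formula from the SMILES: C10H15N3O2.
DoU = (2C + 2 + N − H − X)/2 = (2·10 + 2 + 3 − 15 − 0)/2 = 10/2 = 5.
(Structurally: 1 ring(s) + 4 π bond(s) = 5.)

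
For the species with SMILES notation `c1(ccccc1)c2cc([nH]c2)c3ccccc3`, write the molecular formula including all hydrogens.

C16H13N

Heavy atoms from the SMILES: 16 C, 1 N.
Implicit hydrogens by atom environment:
  12 × C (aromatic): 1 H each → 12
  4 × C (aromatic): no H
  1 × N (aromatic): 1 H
  Total hydrogens = 13.
Molecular formula: C16H13N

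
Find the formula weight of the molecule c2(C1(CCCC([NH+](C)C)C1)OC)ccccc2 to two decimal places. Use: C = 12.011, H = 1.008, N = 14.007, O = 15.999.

234.36

Molecular formula: C15H24NO+.
M = 15×12.011 + 24×1.008 + 1×14.007 + 1×15.999 = 234.36 g/mol.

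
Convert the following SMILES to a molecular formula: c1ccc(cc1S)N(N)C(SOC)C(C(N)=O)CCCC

Heavy atoms from the SMILES: 14 C, 3 N, 2 O, 2 S.
Implicit hydrogens by atom environment:
  4 × C (aromatic): 1 H each → 4
  3 × C: 2 H each → 6
  2 × C: 3 H each → 6
  2 × C: 1 H each → 2
  2 × C (aromatic): no H
  2 × N: 2 H each → 4
  2 × O: no H
  1 × C: no H
  1 × N: no H
  1 × S: 1 H
  1 × S: no H
  Total hydrogens = 23.
Molecular formula: C14H23N3O2S2

C14H23N3O2S2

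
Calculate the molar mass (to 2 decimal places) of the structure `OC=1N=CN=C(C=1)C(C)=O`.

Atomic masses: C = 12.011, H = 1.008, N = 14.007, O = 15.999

Molecular formula: C6H6N2O2.
M = 6×12.011 + 6×1.008 + 2×14.007 + 2×15.999 = 138.13 g/mol.

138.13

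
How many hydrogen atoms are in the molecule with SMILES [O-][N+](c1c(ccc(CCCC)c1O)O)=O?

13

Hydrogens are implicit in SMILES; fill each atom to its normal valence:
  4 × C (aromatic): no H
  3 × C: 2 H each → 6
  2 × C (aromatic): 1 H each → 2
  2 × O: 1 H each → 2
  1 × C: 3 H
  1 × N (charge +1): no H
  1 × O: no H
  1 × O (charge -1): no H
  Total hydrogens = 13.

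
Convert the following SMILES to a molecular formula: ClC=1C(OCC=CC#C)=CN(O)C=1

Heavy atoms from the SMILES: 9 C, 1 Cl, 1 N, 2 O.
Implicit hydrogens by atom environment:
  3 × C: 1 H each → 3
  2 × C (aromatic): 1 H each → 2
  2 × C (aromatic): no H
  1 × C: 2 H
  1 × C: no H
  1 × Cl: no H
  1 × N (aromatic): no H
  1 × O: 1 H
  1 × O: no H
  Total hydrogens = 8.
Molecular formula: C9H8ClNO2

C9H8ClNO2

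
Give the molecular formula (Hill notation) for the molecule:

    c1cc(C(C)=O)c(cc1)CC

C10H12O

Heavy atoms from the SMILES: 10 C, 1 O.
Implicit hydrogens by atom environment:
  4 × C (aromatic): 1 H each → 4
  2 × C: 3 H each → 6
  2 × C (aromatic): no H
  1 × C: 2 H
  1 × C: no H
  1 × O: no H
  Total hydrogens = 12.
Molecular formula: C10H12O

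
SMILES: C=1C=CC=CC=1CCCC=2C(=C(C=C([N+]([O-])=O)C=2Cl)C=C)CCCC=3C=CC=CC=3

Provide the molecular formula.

C26H26ClNO2

Heavy atoms from the SMILES: 26 C, 1 Cl, 1 N, 2 O.
Implicit hydrogens by atom environment:
  11 × C (aromatic): 1 H each → 11
  7 × C: 2 H each → 14
  7 × C (aromatic): no H
  1 × C: 1 H
  1 × Cl: no H
  1 × N (charge +1): no H
  1 × O: no H
  1 × O (charge -1): no H
  Total hydrogens = 26.
Molecular formula: C26H26ClNO2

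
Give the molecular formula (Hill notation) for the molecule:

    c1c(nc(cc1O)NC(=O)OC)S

Heavy atoms from the SMILES: 7 C, 2 N, 3 O, 1 S.
Implicit hydrogens by atom environment:
  3 × C (aromatic): no H
  2 × C (aromatic): 1 H each → 2
  2 × O: no H
  1 × C: 3 H
  1 × C: no H
  1 × N: 1 H
  1 × N (aromatic): no H
  1 × O: 1 H
  1 × S: 1 H
  Total hydrogens = 8.
Molecular formula: C7H8N2O3S

C7H8N2O3S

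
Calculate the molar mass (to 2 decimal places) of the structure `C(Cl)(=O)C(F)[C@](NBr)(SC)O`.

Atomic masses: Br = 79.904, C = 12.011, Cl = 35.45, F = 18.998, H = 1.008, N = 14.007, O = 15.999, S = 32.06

Molecular formula: C4H6BrClFNO2S.
M = 1×79.904 + 4×12.011 + 1×35.45 + 1×18.998 + 6×1.008 + 1×14.007 + 2×15.999 + 1×32.06 = 266.51 g/mol.

266.51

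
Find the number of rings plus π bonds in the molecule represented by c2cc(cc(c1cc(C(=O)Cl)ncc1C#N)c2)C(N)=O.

Molecular formula from the SMILES: C14H8ClN3O2.
DoU = (2C + 2 + N − H − X)/2 = (2·14 + 2 + 3 − 8 − 1)/2 = 24/2 = 12.
(Structurally: 2 ring(s) + 10 π bond(s) = 12.)

12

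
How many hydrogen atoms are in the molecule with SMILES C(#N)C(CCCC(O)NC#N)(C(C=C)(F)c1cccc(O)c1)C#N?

17

Hydrogens are implicit in SMILES; fill each atom to its normal valence:
  5 × C: no H
  4 × C: 2 H each → 8
  4 × C (aromatic): 1 H each → 4
  3 × N: no H
  2 × C: 1 H each → 2
  2 × C (aromatic): no H
  2 × O: 1 H each → 2
  1 × F: no H
  1 × N: 1 H
  Total hydrogens = 17.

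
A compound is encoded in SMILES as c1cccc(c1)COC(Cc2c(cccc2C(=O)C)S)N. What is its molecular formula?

C17H19NO2S

Heavy atoms from the SMILES: 17 C, 1 N, 2 O, 1 S.
Implicit hydrogens by atom environment:
  8 × C (aromatic): 1 H each → 8
  4 × C (aromatic): no H
  2 × C: 2 H each → 4
  2 × O: no H
  1 × C: 3 H
  1 × C: 1 H
  1 × C: no H
  1 × N: 2 H
  1 × S: 1 H
  Total hydrogens = 19.
Molecular formula: C17H19NO2S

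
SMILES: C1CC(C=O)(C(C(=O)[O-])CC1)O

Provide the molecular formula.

C8H11O4-

Heavy atoms from the SMILES: 8 C, 4 O.
Implicit hydrogens by atom environment:
  4 × C: 2 H each → 8
  2 × C: 1 H each → 2
  2 × C: no H
  2 × O: no H
  1 × O: 1 H
  1 × O (charge -1): no H
  Total hydrogens = 11.
Net charge -1.
Molecular formula: C8H11O4-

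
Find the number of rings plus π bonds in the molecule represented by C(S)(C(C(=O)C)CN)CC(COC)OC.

Molecular formula from the SMILES: C10H21NO3S.
DoU = (2C + 2 + N − H − X)/2 = (2·10 + 2 + 1 − 21 − 0)/2 = 2/2 = 1.
(Structurally: 0 ring(s) + 1 π bond(s) = 1.)

1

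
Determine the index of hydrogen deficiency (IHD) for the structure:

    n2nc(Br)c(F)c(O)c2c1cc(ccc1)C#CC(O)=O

11

Molecular formula from the SMILES: C13H6BrFN2O3.
DoU = (2C + 2 + N − H − X)/2 = (2·13 + 2 + 2 − 6 − 2)/2 = 22/2 = 11.
(Structurally: 2 ring(s) + 9 π bond(s) = 11.)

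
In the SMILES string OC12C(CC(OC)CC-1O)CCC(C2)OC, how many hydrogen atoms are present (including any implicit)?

Hydrogens are implicit in SMILES; fill each atom to its normal valence:
  5 × C: 2 H each → 10
  4 × C: 1 H each → 4
  2 × C: 3 H each → 6
  2 × O: 1 H each → 2
  2 × O: no H
  1 × C: no H
  Total hydrogens = 22.

22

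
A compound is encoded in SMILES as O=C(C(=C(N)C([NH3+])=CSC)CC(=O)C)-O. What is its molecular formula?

Heavy atoms from the SMILES: 9 C, 2 N, 3 O, 1 S.
Implicit hydrogens by atom environment:
  5 × C: no H
  2 × C: 3 H each → 6
  2 × O: no H
  1 × C: 2 H
  1 × C: 1 H
  1 × N (charge +1): 3 H
  1 × N: 2 H
  1 × O: 1 H
  1 × S: no H
  Total hydrogens = 15.
Net charge +1.
Molecular formula: C9H15N2O3S+

C9H15N2O3S+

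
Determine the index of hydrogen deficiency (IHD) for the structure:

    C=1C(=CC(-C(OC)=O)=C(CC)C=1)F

Molecular formula from the SMILES: C10H11FO2.
DoU = (2C + 2 + N − H − X)/2 = (2·10 + 2 + 0 − 11 − 1)/2 = 10/2 = 5.
(Structurally: 1 ring(s) + 4 π bond(s) = 5.)

5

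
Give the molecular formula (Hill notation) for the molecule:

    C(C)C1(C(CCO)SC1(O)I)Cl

Heavy atoms from the SMILES: 7 C, 1 Cl, 1 I, 2 O, 1 S.
Implicit hydrogens by atom environment:
  3 × C: 2 H each → 6
  2 × C: no H
  2 × O: 1 H each → 2
  1 × C: 3 H
  1 × C: 1 H
  1 × Cl: no H
  1 × I: no H
  1 × S: no H
  Total hydrogens = 12.
Molecular formula: C7H12ClIO2S

C7H12ClIO2S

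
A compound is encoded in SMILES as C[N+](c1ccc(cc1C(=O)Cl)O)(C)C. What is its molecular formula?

C10H13ClNO2+

Heavy atoms from the SMILES: 10 C, 1 Cl, 1 N, 2 O.
Implicit hydrogens by atom environment:
  3 × C: 3 H each → 9
  3 × C (aromatic): 1 H each → 3
  3 × C (aromatic): no H
  1 × C: no H
  1 × Cl: no H
  1 × N (charge +1): no H
  1 × O: 1 H
  1 × O: no H
  Total hydrogens = 13.
Net charge +1.
Molecular formula: C10H13ClNO2+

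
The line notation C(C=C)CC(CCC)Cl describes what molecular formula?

Heavy atoms from the SMILES: 8 C, 1 Cl.
Implicit hydrogens by atom environment:
  5 × C: 2 H each → 10
  2 × C: 1 H each → 2
  1 × C: 3 H
  1 × Cl: no H
  Total hydrogens = 15.
Molecular formula: C8H15Cl

C8H15Cl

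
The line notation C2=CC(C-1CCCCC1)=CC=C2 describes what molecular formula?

Heavy atoms from the SMILES: 12 C.
Implicit hydrogens by atom environment:
  5 × C: 2 H each → 10
  5 × C (aromatic): 1 H each → 5
  1 × C: 1 H
  1 × C (aromatic): no H
  Total hydrogens = 16.
Molecular formula: C12H16

C12H16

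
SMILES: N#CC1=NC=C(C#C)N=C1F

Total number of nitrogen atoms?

3

The symbol for nitrogen appears 3 times in the SMILES.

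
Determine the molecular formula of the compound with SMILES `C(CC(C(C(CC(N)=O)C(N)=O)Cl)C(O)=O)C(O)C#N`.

Heavy atoms from the SMILES: 11 C, 1 Cl, 3 N, 5 O.
Implicit hydrogens by atom environment:
  4 × C: 1 H each → 4
  4 × C: no H
  3 × C: 2 H each → 6
  3 × O: no H
  2 × N: 2 H each → 4
  2 × O: 1 H each → 2
  1 × Cl: no H
  1 × N: no H
  Total hydrogens = 16.
Molecular formula: C11H16ClN3O5

C11H16ClN3O5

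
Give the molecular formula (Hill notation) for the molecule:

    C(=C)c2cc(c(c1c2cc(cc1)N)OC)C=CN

Heavy atoms from the SMILES: 15 C, 2 N, 1 O.
Implicit hydrogens by atom environment:
  6 × C (aromatic): no H
  4 × C (aromatic): 1 H each → 4
  3 × C: 1 H each → 3
  2 × N: 2 H each → 4
  1 × C: 3 H
  1 × C: 2 H
  1 × O: no H
  Total hydrogens = 16.
Molecular formula: C15H16N2O

C15H16N2O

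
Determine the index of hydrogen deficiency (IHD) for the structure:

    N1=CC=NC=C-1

4

Molecular formula from the SMILES: C4H4N2.
DoU = (2C + 2 + N − H − X)/2 = (2·4 + 2 + 2 − 4 − 0)/2 = 8/2 = 4.
(Structurally: 1 ring(s) + 3 π bond(s) = 4.)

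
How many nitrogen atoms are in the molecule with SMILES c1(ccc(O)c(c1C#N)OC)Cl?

1

The symbol for nitrogen appears 1 time in the SMILES.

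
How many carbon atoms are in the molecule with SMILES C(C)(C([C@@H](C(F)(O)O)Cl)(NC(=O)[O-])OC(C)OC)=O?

The symbol for carbon appears 9 times in the SMILES. (Cl is a single chlorine, not C + l.)

9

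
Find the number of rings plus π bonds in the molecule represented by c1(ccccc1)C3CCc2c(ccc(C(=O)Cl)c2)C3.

Molecular formula from the SMILES: C17H15ClO.
DoU = (2C + 2 + N − H − X)/2 = (2·17 + 2 + 0 − 15 − 1)/2 = 20/2 = 10.
(Structurally: 3 ring(s) + 7 π bond(s) = 10.)

10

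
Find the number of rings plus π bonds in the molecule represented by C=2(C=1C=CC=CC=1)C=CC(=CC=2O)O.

Molecular formula from the SMILES: C12H10O2.
DoU = (2C + 2 + N − H − X)/2 = (2·12 + 2 + 0 − 10 − 0)/2 = 16/2 = 8.
(Structurally: 2 ring(s) + 6 π bond(s) = 8.)

8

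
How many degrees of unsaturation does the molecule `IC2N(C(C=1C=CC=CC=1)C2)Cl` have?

Molecular formula from the SMILES: C9H9ClIN.
DoU = (2C + 2 + N − H − X)/2 = (2·9 + 2 + 1 − 9 − 2)/2 = 10/2 = 5.
(Structurally: 2 ring(s) + 3 π bond(s) = 5.)

5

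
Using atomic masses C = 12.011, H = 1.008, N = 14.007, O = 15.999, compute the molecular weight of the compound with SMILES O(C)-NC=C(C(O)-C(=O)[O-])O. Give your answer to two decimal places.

Molecular formula: C5H8NO5-.
M = 5×12.011 + 8×1.008 + 1×14.007 + 5×15.999 = 162.12 g/mol.

162.12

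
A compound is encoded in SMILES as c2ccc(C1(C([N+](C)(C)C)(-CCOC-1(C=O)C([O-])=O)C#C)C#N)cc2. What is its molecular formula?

Heavy atoms from the SMILES: 19 C, 2 N, 4 O.
Implicit hydrogens by atom environment:
  6 × C: no H
  5 × C (aromatic): 1 H each → 5
  3 × C: 3 H each → 9
  3 × O: no H
  2 × C: 2 H each → 4
  2 × C: 1 H each → 2
  1 × C (aromatic): no H
  1 × N (charge +1): no H
  1 × N: no H
  1 × O (charge -1): no H
  Total hydrogens = 20.
Molecular formula: C19H20N2O4

C19H20N2O4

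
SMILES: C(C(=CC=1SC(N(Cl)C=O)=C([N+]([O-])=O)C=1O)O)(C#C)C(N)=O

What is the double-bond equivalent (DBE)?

Molecular formula from the SMILES: C11H8ClN3O6S.
DoU = (2C + 2 + N − H − X)/2 = (2·11 + 2 + 3 − 8 − 1)/2 = 18/2 = 9.
(Structurally: 1 ring(s) + 8 π bond(s) = 9.)

9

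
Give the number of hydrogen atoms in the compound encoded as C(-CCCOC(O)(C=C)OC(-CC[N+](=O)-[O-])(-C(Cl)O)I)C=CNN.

23

Hydrogens are implicit in SMILES; fill each atom to its normal valence:
  7 × C: 2 H each → 14
  4 × C: 1 H each → 4
  3 × O: no H
  2 × C: no H
  2 × O: 1 H each → 2
  1 × Cl: no H
  1 × I: no H
  1 × N: 2 H
  1 × N: 1 H
  1 × N (charge +1): no H
  1 × O (charge -1): no H
  Total hydrogens = 23.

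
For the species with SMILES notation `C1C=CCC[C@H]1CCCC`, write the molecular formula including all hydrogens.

C10H18

Heavy atoms from the SMILES: 10 C.
Implicit hydrogens by atom environment:
  6 × C: 2 H each → 12
  3 × C: 1 H each → 3
  1 × C: 3 H
  Total hydrogens = 18.
Molecular formula: C10H18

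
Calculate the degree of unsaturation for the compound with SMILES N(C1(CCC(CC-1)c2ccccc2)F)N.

Molecular formula from the SMILES: C12H17FN2.
DoU = (2C + 2 + N − H − X)/2 = (2·12 + 2 + 2 − 17 − 1)/2 = 10/2 = 5.
(Structurally: 2 ring(s) + 3 π bond(s) = 5.)

5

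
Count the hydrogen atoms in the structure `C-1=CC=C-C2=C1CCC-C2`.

Hydrogens are implicit in SMILES; fill each atom to its normal valence:
  4 × C: 2 H each → 8
  4 × C (aromatic): 1 H each → 4
  2 × C (aromatic): no H
  Total hydrogens = 12.

12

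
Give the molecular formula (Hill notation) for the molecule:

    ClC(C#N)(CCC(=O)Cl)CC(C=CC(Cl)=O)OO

C10H10Cl3NO4

Heavy atoms from the SMILES: 10 C, 3 Cl, 1 N, 4 O.
Implicit hydrogens by atom environment:
  4 × C: no H
  3 × C: 2 H each → 6
  3 × C: 1 H each → 3
  3 × Cl: no H
  3 × O: no H
  1 × N: no H
  1 × O: 1 H
  Total hydrogens = 10.
Molecular formula: C10H10Cl3NO4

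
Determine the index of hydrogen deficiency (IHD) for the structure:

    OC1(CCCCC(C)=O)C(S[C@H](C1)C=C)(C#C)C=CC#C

8

Molecular formula from the SMILES: C18H22O2S.
DoU = (2C + 2 + N − H − X)/2 = (2·18 + 2 + 0 − 22 − 0)/2 = 16/2 = 8.
(Structurally: 1 ring(s) + 7 π bond(s) = 8.)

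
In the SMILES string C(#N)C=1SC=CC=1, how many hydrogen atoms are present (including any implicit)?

Hydrogens are implicit in SMILES; fill each atom to its normal valence:
  3 × C (aromatic): 1 H each → 3
  1 × C (aromatic): no H
  1 × C: no H
  1 × N: no H
  1 × S (aromatic): no H
  Total hydrogens = 3.

3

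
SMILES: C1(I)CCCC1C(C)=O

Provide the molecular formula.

Heavy atoms from the SMILES: 7 C, 1 I, 1 O.
Implicit hydrogens by atom environment:
  3 × C: 2 H each → 6
  2 × C: 1 H each → 2
  1 × C: 3 H
  1 × C: no H
  1 × I: no H
  1 × O: no H
  Total hydrogens = 11.
Molecular formula: C7H11IO

C7H11IO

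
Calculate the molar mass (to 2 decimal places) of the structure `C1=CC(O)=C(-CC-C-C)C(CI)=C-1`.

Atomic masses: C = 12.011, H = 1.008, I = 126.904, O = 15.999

290.14

Molecular formula: C11H15IO.
M = 11×12.011 + 15×1.008 + 1×126.904 + 1×15.999 = 290.14 g/mol.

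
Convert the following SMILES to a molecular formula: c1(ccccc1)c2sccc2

Heavy atoms from the SMILES: 10 C, 1 S.
Implicit hydrogens by atom environment:
  8 × C (aromatic): 1 H each → 8
  2 × C (aromatic): no H
  1 × S (aromatic): no H
  Total hydrogens = 8.
Molecular formula: C10H8S

C10H8S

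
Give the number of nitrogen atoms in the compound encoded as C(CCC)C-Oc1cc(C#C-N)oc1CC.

The symbol for nitrogen appears 1 time in the SMILES.

1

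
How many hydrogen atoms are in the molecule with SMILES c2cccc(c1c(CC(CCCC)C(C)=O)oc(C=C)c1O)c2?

Hydrogens are implicit in SMILES; fill each atom to its normal valence:
  5 × C: 2 H each → 10
  5 × C (aromatic): 1 H each → 5
  5 × C (aromatic): no H
  2 × C: 3 H each → 6
  2 × C: 1 H each → 2
  1 × C: no H
  1 × O: 1 H
  1 × O (aromatic): no H
  1 × O: no H
  Total hydrogens = 24.

24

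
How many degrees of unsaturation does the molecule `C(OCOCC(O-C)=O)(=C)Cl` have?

2

Molecular formula from the SMILES: C6H9ClO4.
DoU = (2C + 2 + N − H − X)/2 = (2·6 + 2 + 0 − 9 − 1)/2 = 4/2 = 2.
(Structurally: 0 ring(s) + 2 π bond(s) = 2.)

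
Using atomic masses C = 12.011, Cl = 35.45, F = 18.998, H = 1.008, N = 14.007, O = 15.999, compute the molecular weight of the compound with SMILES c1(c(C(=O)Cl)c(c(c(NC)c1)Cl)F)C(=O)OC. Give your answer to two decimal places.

Molecular formula: C10H8Cl2FNO3.
M = 10×12.011 + 2×35.45 + 1×18.998 + 8×1.008 + 1×14.007 + 3×15.999 = 280.08 g/mol.

280.08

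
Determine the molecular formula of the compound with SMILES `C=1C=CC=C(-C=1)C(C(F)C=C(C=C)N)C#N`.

Heavy atoms from the SMILES: 13 C, 1 F, 2 N.
Implicit hydrogens by atom environment:
  5 × C (aromatic): 1 H each → 5
  4 × C: 1 H each → 4
  2 × C: no H
  1 × C: 2 H
  1 × C (aromatic): no H
  1 × F: no H
  1 × N: 2 H
  1 × N: no H
  Total hydrogens = 13.
Molecular formula: C13H13FN2

C13H13FN2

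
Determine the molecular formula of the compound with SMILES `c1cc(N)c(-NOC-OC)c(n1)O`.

Heavy atoms from the SMILES: 7 C, 3 N, 3 O.
Implicit hydrogens by atom environment:
  3 × C (aromatic): no H
  2 × C (aromatic): 1 H each → 2
  2 × O: no H
  1 × C: 3 H
  1 × C: 2 H
  1 × N: 2 H
  1 × N: 1 H
  1 × N (aromatic): no H
  1 × O: 1 H
  Total hydrogens = 11.
Molecular formula: C7H11N3O3

C7H11N3O3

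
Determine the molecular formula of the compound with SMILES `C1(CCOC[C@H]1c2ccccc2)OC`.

C12H16O2

Heavy atoms from the SMILES: 12 C, 2 O.
Implicit hydrogens by atom environment:
  5 × C (aromatic): 1 H each → 5
  3 × C: 2 H each → 6
  2 × C: 1 H each → 2
  2 × O: no H
  1 × C: 3 H
  1 × C (aromatic): no H
  Total hydrogens = 16.
Molecular formula: C12H16O2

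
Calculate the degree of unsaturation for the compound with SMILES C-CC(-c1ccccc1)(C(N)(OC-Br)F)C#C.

6

Molecular formula from the SMILES: C13H15BrFNO.
DoU = (2C + 2 + N − H − X)/2 = (2·13 + 2 + 1 − 15 − 2)/2 = 12/2 = 6.
(Structurally: 1 ring(s) + 5 π bond(s) = 6.)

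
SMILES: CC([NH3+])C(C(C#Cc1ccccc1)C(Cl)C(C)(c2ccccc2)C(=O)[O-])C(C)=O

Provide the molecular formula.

C24H26ClNO3

Heavy atoms from the SMILES: 24 C, 1 Cl, 1 N, 3 O.
Implicit hydrogens by atom environment:
  10 × C (aromatic): 1 H each → 10
  5 × C: no H
  4 × C: 1 H each → 4
  3 × C: 3 H each → 9
  2 × C (aromatic): no H
  2 × O: no H
  1 × Cl: no H
  1 × N (charge +1): 3 H
  1 × O (charge -1): no H
  Total hydrogens = 26.
Molecular formula: C24H26ClNO3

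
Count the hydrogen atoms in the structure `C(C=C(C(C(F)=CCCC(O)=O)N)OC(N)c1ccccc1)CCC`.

Hydrogens are implicit in SMILES; fill each atom to its normal valence:
  5 × C: 2 H each → 10
  5 × C (aromatic): 1 H each → 5
  4 × C: 1 H each → 4
  3 × C: no H
  2 × N: 2 H each → 4
  2 × O: no H
  1 × C: 3 H
  1 × C (aromatic): no H
  1 × F: no H
  1 × O: 1 H
  Total hydrogens = 27.

27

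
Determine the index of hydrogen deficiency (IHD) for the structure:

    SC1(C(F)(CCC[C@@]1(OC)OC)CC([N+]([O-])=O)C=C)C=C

4

Molecular formula from the SMILES: C14H22FNO4S.
DoU = (2C + 2 + N − H − X)/2 = (2·14 + 2 + 1 − 22 − 1)/2 = 8/2 = 4.
(Structurally: 1 ring(s) + 3 π bond(s) = 4.)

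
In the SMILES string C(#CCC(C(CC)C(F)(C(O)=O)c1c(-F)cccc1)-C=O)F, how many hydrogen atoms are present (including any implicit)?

15

Hydrogens are implicit in SMILES; fill each atom to its normal valence:
  4 × C (aromatic): 1 H each → 4
  4 × C: no H
  3 × C: 1 H each → 3
  3 × F: no H
  2 × C: 2 H each → 4
  2 × C (aromatic): no H
  2 × O: no H
  1 × C: 3 H
  1 × O: 1 H
  Total hydrogens = 15.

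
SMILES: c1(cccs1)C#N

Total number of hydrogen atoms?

Hydrogens are implicit in SMILES; fill each atom to its normal valence:
  3 × C (aromatic): 1 H each → 3
  1 × C (aromatic): no H
  1 × C: no H
  1 × N: no H
  1 × S (aromatic): no H
  Total hydrogens = 3.

3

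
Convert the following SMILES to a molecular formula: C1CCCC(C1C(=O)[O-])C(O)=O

C8H11O4-

Heavy atoms from the SMILES: 8 C, 4 O.
Implicit hydrogens by atom environment:
  4 × C: 2 H each → 8
  2 × C: 1 H each → 2
  2 × C: no H
  2 × O: no H
  1 × O: 1 H
  1 × O (charge -1): no H
  Total hydrogens = 11.
Net charge -1.
Molecular formula: C8H11O4-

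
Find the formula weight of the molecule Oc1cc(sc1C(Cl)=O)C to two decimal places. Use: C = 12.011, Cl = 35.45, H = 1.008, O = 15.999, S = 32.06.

Molecular formula: C6H5ClO2S.
M = 6×12.011 + 1×35.45 + 5×1.008 + 2×15.999 + 1×32.06 = 176.61 g/mol.

176.61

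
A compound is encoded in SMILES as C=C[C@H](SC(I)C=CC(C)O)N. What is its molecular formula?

C8H14INOS

Heavy atoms from the SMILES: 8 C, 1 I, 1 N, 1 O, 1 S.
Implicit hydrogens by atom environment:
  6 × C: 1 H each → 6
  1 × C: 3 H
  1 × C: 2 H
  1 × I: no H
  1 × N: 2 H
  1 × O: 1 H
  1 × S: no H
  Total hydrogens = 14.
Molecular formula: C8H14INOS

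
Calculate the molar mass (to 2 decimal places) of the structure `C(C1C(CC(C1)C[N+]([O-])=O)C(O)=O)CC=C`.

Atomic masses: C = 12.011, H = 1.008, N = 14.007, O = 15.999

227.26

Molecular formula: C11H17NO4.
M = 11×12.011 + 17×1.008 + 1×14.007 + 4×15.999 = 227.26 g/mol.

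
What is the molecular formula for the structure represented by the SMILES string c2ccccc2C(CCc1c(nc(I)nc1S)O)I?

C13H12I2N2OS

Heavy atoms from the SMILES: 13 C, 2 I, 2 N, 1 O, 1 S.
Implicit hydrogens by atom environment:
  5 × C (aromatic): 1 H each → 5
  5 × C (aromatic): no H
  2 × C: 2 H each → 4
  2 × I: no H
  2 × N (aromatic): no H
  1 × C: 1 H
  1 × O: 1 H
  1 × S: 1 H
  Total hydrogens = 12.
Molecular formula: C13H12I2N2OS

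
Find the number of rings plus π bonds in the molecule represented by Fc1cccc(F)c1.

Molecular formula from the SMILES: C6H4F2.
DoU = (2C + 2 + N − H − X)/2 = (2·6 + 2 + 0 − 4 − 2)/2 = 8/2 = 4.
(Structurally: 1 ring(s) + 3 π bond(s) = 4.)

4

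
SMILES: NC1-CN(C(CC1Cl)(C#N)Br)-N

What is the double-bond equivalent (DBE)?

3

Molecular formula from the SMILES: C6H10BrClN4.
DoU = (2C + 2 + N − H − X)/2 = (2·6 + 2 + 4 − 10 − 2)/2 = 6/2 = 3.
(Structurally: 1 ring(s) + 2 π bond(s) = 3.)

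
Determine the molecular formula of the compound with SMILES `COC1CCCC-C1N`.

Heavy atoms from the SMILES: 7 C, 1 N, 1 O.
Implicit hydrogens by atom environment:
  4 × C: 2 H each → 8
  2 × C: 1 H each → 2
  1 × C: 3 H
  1 × N: 2 H
  1 × O: no H
  Total hydrogens = 15.
Molecular formula: C7H15NO

C7H15NO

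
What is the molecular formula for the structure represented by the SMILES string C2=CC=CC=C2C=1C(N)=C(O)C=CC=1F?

C12H10FNO

Heavy atoms from the SMILES: 12 C, 1 F, 1 N, 1 O.
Implicit hydrogens by atom environment:
  7 × C (aromatic): 1 H each → 7
  5 × C (aromatic): no H
  1 × F: no H
  1 × N: 2 H
  1 × O: 1 H
  Total hydrogens = 10.
Molecular formula: C12H10FNO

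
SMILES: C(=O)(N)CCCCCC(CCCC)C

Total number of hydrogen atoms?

Hydrogens are implicit in SMILES; fill each atom to its normal valence:
  8 × C: 2 H each → 16
  2 × C: 3 H each → 6
  1 × C: 1 H
  1 × C: no H
  1 × N: 2 H
  1 × O: no H
  Total hydrogens = 25.

25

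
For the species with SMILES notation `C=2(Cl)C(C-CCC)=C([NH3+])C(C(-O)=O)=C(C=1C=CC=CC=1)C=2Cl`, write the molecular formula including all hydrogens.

C17H18Cl2NO2+

Heavy atoms from the SMILES: 17 C, 2 Cl, 1 N, 2 O.
Implicit hydrogens by atom environment:
  7 × C (aromatic): no H
  5 × C (aromatic): 1 H each → 5
  3 × C: 2 H each → 6
  2 × Cl: no H
  1 × C: 3 H
  1 × C: no H
  1 × N (charge +1): 3 H
  1 × O: 1 H
  1 × O: no H
  Total hydrogens = 18.
Net charge +1.
Molecular formula: C17H18Cl2NO2+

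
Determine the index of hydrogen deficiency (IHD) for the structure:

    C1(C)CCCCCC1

Molecular formula from the SMILES: C8H16.
DoU = (2C + 2 + N − H − X)/2 = (2·8 + 2 + 0 − 16 − 0)/2 = 2/2 = 1.
(Structurally: 1 ring(s) + 0 π bond(s) = 1.)

1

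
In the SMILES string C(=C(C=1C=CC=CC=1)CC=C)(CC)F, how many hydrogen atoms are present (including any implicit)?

Hydrogens are implicit in SMILES; fill each atom to its normal valence:
  5 × C (aromatic): 1 H each → 5
  3 × C: 2 H each → 6
  2 × C: no H
  1 × C: 3 H
  1 × C: 1 H
  1 × C (aromatic): no H
  1 × F: no H
  Total hydrogens = 15.

15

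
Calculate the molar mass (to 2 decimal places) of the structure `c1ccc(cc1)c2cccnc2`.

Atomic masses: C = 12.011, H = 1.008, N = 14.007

155.20

Molecular formula: C11H9N.
M = 11×12.011 + 9×1.008 + 1×14.007 = 155.20 g/mol.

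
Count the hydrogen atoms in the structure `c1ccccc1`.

Hydrogens are implicit in SMILES; fill each atom to its normal valence:
  6 × C (aromatic): 1 H each → 6
  Total hydrogens = 6.

6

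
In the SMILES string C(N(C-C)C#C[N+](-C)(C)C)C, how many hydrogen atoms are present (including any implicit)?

19

Hydrogens are implicit in SMILES; fill each atom to its normal valence:
  5 × C: 3 H each → 15
  2 × C: 2 H each → 4
  2 × C: no H
  1 × N: no H
  1 × N (charge +1): no H
  Total hydrogens = 19.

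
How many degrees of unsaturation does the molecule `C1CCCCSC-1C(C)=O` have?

2

Molecular formula from the SMILES: C8H14OS.
DoU = (2C + 2 + N − H − X)/2 = (2·8 + 2 + 0 − 14 − 0)/2 = 4/2 = 2.
(Structurally: 1 ring(s) + 1 π bond(s) = 2.)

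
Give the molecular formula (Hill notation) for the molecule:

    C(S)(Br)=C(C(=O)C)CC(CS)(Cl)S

C7H10BrClOS3

Heavy atoms from the SMILES: 1 Br, 7 C, 1 Cl, 1 O, 3 S.
Implicit hydrogens by atom environment:
  4 × C: no H
  3 × S: 1 H each → 3
  2 × C: 2 H each → 4
  1 × Br: no H
  1 × C: 3 H
  1 × Cl: no H
  1 × O: no H
  Total hydrogens = 10.
Molecular formula: C7H10BrClOS3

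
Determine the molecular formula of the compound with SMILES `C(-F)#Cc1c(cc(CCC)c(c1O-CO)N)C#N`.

Heavy atoms from the SMILES: 13 C, 1 F, 2 N, 2 O.
Implicit hydrogens by atom environment:
  5 × C (aromatic): no H
  3 × C: 2 H each → 6
  3 × C: no H
  1 × C: 3 H
  1 × C (aromatic): 1 H
  1 × F: no H
  1 × N: 2 H
  1 × N: no H
  1 × O: 1 H
  1 × O: no H
  Total hydrogens = 13.
Molecular formula: C13H13FN2O2

C13H13FN2O2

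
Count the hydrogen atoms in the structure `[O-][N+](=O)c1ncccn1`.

Hydrogens are implicit in SMILES; fill each atom to its normal valence:
  3 × C (aromatic): 1 H each → 3
  2 × N (aromatic): no H
  1 × C (aromatic): no H
  1 × N (charge +1): no H
  1 × O: no H
  1 × O (charge -1): no H
  Total hydrogens = 3.

3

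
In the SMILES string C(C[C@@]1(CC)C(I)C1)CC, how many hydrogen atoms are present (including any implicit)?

Hydrogens are implicit in SMILES; fill each atom to its normal valence:
  5 × C: 2 H each → 10
  2 × C: 3 H each → 6
  1 × C: 1 H
  1 × C: no H
  1 × I: no H
  Total hydrogens = 17.

17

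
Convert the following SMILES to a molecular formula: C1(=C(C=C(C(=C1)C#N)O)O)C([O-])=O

C8H4NO4-

Heavy atoms from the SMILES: 8 C, 1 N, 4 O.
Implicit hydrogens by atom environment:
  4 × C (aromatic): no H
  2 × C (aromatic): 1 H each → 2
  2 × C: no H
  2 × O: 1 H each → 2
  1 × N: no H
  1 × O: no H
  1 × O (charge -1): no H
  Total hydrogens = 4.
Net charge -1.
Molecular formula: C8H4NO4-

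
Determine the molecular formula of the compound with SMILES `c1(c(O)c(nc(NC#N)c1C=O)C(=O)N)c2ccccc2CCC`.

C17H16N4O3

Heavy atoms from the SMILES: 17 C, 4 N, 3 O.
Implicit hydrogens by atom environment:
  7 × C (aromatic): no H
  4 × C (aromatic): 1 H each → 4
  2 × C: 2 H each → 4
  2 × C: no H
  2 × O: no H
  1 × C: 3 H
  1 × C: 1 H
  1 × N: 2 H
  1 × N: 1 H
  1 × N (aromatic): no H
  1 × N: no H
  1 × O: 1 H
  Total hydrogens = 16.
Molecular formula: C17H16N4O3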